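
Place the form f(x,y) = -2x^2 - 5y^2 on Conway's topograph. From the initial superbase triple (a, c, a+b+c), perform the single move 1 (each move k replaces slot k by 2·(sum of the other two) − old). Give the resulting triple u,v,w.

start (-2,-5,-7) = (f(1,0),f(0,1),f(1,1))
replace slot 1: 2·((-5)+(-7)) − (-2) = -22 → (-22,-5,-7)

-22,-5,-7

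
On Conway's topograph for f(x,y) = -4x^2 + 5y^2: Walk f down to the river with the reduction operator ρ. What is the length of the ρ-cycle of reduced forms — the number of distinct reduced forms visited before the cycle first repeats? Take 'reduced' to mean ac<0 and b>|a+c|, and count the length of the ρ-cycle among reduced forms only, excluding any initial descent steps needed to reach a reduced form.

D = 80, ⌊√D⌋ = 8
descent: ρ → (5,0,-4)
descent: ρ → (-4,8,1)  [lands on river]
river: ρ → (1,8,-4)
ρ-cycle length = 2 (tail of 2 descent steps not counted)

2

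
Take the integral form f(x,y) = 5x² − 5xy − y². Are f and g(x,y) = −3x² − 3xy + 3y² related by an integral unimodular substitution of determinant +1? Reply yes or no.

D₁ = 45, D₂ = 45
river cycle of f (length 2): (-1, 5, 5), (5, 5, -1)
river cycle of g (length 2): (3, 3, -3), (-3, 3, 3)
cycles differ ⇒ inequivalent

no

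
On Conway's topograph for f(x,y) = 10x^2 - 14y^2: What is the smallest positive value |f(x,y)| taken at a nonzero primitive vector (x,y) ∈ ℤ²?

descent: ρ → (-14,0,10)
descent: ρ → (10,20,-4)  [lands on river]
river: ρ → (-4,20,10)
closes: descent 2, river 2
min |a| on river = 4

4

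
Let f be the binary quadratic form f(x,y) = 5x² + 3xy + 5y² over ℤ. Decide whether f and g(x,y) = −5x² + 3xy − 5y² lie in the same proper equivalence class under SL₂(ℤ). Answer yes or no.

D₁ = -91, D₂ = -91
f: reduced (well bottom): (5,3,5) with a≤c, −a<b≤a
g is negative-definite; reduce −g:
−g: flip: (5,-3,5)→(5,3,5)
−g: reduced (well bottom): (5,3,5) with a≤c, −a<b≤a
flip sign back: reduced form of g is (-5,-3,-5)
reduced forms (5, 3, 5) vs (-5, -3, -5) ⇒ inequivalent

no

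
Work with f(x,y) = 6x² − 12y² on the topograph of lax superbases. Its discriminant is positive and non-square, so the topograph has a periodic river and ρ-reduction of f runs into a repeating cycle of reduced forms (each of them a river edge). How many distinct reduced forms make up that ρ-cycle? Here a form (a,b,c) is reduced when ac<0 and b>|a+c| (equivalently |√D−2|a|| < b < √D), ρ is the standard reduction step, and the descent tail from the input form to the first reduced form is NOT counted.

D = 288, ⌊√D⌋ = 16
descent: ρ → (-12,0,6)
descent: ρ → (6,12,-6)  [lands on river]
river: ρ → (-6,12,6)
ρ-cycle length = 2 (tail of 2 descent steps not counted)

2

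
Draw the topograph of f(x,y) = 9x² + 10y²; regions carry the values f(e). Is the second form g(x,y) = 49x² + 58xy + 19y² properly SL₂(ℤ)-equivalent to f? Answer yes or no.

D₁ = -360, D₂ = -360
f: reduced (well bottom): (9,0,10) with a≤c, −a<b≤a
g: translate: b→-40 (≡58 mod 98), so (49,58,19)→(49,-40,10)
g: flip: (49,-40,10)→(10,40,49)
g: translate: b→0 (≡40 mod 20), so (10,40,49)→(10,0,9)
g: flip: (10,0,9)→(9,0,10)
g: reduced (well bottom): (9,0,10) with a≤c, −a<b≤a
reduced forms (9, 0, 10) vs (9, 0, 10) ⇒ equivalent

yes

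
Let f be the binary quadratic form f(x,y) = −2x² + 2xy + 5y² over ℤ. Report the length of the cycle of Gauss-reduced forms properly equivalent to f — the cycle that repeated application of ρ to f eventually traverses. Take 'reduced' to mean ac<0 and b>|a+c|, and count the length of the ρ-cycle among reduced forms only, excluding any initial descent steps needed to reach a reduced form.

D = 44, ⌊√D⌋ = 6
descent: ρ → (5,-2,-2)
descent: ρ → (-2,6,1)  [lands on river]
river: ρ → (1,6,-2)
ρ-cycle length = 2 (tail of 2 descent steps not counted)

2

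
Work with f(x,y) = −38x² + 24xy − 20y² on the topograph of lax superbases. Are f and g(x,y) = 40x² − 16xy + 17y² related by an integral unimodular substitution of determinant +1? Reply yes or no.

D₁ = -2464, D₂ = -2464
f is negative-definite; reduce −f:
−f: flip: (38,-24,20)→(20,24,38)
−f: translate: b→-16 (≡24 mod 40), so (20,24,38)→(20,-16,34)
−f: reduced (well bottom): (20,-16,34) with a≤c, −a<b≤a
flip sign back: reduced form of f is (-20,16,-34)
g: flip: (40,-16,17)→(17,16,40)
g: reduced (well bottom): (17,16,40) with a≤c, −a<b≤a
reduced forms (-20, 16, -34) vs (17, 16, 40) ⇒ inequivalent

no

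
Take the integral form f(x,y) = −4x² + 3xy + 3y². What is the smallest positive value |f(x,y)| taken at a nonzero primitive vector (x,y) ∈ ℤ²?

river: ρ → (3,3,-4)
river: ρ → (-4,5,2)
river: ρ → (2,7,-1)
river: ρ → (-1,7,2)
river: ρ → (2,5,-4)
river: ρ → (-4,3,3)
closes: descent 0, river 6
min |a| on river = 1

1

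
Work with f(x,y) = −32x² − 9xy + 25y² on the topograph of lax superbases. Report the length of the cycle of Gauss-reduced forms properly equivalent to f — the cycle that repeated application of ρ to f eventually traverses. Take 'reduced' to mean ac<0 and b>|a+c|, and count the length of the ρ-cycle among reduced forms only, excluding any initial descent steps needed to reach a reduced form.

D = 3281, ⌊√D⌋ = 57
descent: ρ → (25,9,-32)  [lands on river]
river: ρ → (-32,55,2)
river: ρ → (2,57,-4)
river: ρ → (-4,55,16)
river: ρ → (16,41,-25)
river: ρ → (-25,9,32)
river: ρ → (32,55,-2)
river: ρ → (-2,57,4)
river: ρ → (4,55,-16)
river: ρ → (-16,41,25)
ρ-cycle length = 10 (tail of 1 descent step not counted)

10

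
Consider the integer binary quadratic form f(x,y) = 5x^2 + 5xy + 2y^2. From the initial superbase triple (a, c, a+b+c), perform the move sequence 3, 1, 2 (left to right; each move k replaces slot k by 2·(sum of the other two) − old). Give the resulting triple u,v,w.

start (5,2,12) = (f(1,0),f(0,1),f(1,1))
replace slot 3: 2·(5+2) − 12 = 2 → (5,2,2)
replace slot 1: 2·(2+2) − 5 = 3 → (3,2,2)
replace slot 2: 2·(3+2) − 2 = 8 → (3,8,2)

3,8,2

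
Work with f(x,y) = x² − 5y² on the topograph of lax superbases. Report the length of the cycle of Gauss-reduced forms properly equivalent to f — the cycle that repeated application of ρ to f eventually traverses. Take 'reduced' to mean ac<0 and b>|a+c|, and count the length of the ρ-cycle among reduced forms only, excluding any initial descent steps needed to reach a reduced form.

D = 20, ⌊√D⌋ = 4
descent: ρ → (-5,0,1)
descent: ρ → (1,4,-1)  [lands on river]
river: ρ → (-1,4,1)
ρ-cycle length = 2 (tail of 2 descent steps not counted)

2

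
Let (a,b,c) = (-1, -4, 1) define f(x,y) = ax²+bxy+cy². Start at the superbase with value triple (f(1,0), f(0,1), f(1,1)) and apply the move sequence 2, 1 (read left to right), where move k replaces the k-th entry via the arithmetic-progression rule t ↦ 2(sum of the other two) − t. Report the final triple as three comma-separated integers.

start (-1,1,-4) = (f(1,0),f(0,1),f(1,1))
replace slot 2: 2·((-1)+(-4)) − 1 = -11 → (-1,-11,-4)
replace slot 1: 2·((-11)+(-4)) − (-1) = -29 → (-29,-11,-4)

-29,-11,-4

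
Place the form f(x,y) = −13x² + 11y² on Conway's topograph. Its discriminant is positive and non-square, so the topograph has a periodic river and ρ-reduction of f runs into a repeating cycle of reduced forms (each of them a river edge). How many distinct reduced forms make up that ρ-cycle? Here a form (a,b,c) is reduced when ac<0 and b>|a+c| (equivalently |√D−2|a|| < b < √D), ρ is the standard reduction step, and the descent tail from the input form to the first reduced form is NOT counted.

D = 572, ⌊√D⌋ = 23
descent: ρ → (11,22,-2)  [lands on river]
river: ρ → (-2,22,11)
ρ-cycle length = 2 (tail of 1 descent step not counted)

2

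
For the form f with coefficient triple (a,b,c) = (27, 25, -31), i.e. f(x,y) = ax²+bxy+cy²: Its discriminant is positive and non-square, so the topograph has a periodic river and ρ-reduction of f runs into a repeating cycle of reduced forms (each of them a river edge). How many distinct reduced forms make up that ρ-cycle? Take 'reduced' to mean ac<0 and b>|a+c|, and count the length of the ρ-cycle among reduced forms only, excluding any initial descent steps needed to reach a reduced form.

D = 3973, ⌊√D⌋ = 63
river: ρ → (-31,37,21)
river: ρ → (21,47,-21)
river: ρ → (-21,37,31)
river: ρ → (31,25,-27)
river: ρ → (-27,29,29)
river: ρ → (29,29,-27)
river: ρ → (-27,25,31)
river: ρ → (31,37,-21)
river: ρ → (-21,47,21)
river: ρ → (21,37,-31)
river: ρ → (-31,25,27)
river: ρ → (27,29,-29)
river: ρ → (-29,29,27)
river: ρ → (27,25,-31)
ρ-cycle length = 14 (tail of 0 descent steps not counted)

14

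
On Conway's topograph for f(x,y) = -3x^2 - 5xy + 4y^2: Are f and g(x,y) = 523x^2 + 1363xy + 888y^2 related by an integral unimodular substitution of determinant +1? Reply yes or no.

D₁ = 73, D₂ = 73
river cycle of f (length 18): (4, 5, -3), (-3, 7, 2), (2, 5, -6), (-6, 7, 1), (1, 7, -6), (-6, 5, 2), (2, 7, -3), (-3, 5, 4), (4, 3, -4), (-4, 5, 3), … (8 more)
river cycle of g (length 18): (4, 5, -3), (-3, 7, 2), (2, 5, -6), (-6, 7, 1), (1, 7, -6), (-6, 5, 2), (2, 7, -3), (-3, 5, 4), (4, 3, -4), (-4, 5, 3), … (8 more)
cycles coincide ⇒ equivalent

yes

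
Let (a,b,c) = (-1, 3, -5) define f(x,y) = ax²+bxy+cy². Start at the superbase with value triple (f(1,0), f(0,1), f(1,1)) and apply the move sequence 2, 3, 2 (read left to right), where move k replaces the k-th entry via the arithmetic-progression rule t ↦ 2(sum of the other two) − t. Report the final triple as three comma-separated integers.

start (-1,-5,-3) = (f(1,0),f(0,1),f(1,1))
replace slot 2: 2·((-1)+(-3)) − (-5) = -3 → (-1,-3,-3)
replace slot 3: 2·((-1)+(-3)) − (-3) = -5 → (-1,-3,-5)
replace slot 2: 2·((-1)+(-5)) − (-3) = -9 → (-1,-9,-5)

-1,-9,-5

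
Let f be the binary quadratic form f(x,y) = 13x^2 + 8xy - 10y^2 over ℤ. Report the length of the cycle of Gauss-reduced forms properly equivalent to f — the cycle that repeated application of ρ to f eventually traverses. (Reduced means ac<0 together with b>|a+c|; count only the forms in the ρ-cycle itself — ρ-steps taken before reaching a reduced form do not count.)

D = 584, ⌊√D⌋ = 24
river: ρ → (-10,12,11)
river: ρ → (11,10,-11)
river: ρ → (-11,12,10)
river: ρ → (10,8,-13)
river: ρ → (-13,18,5)
river: ρ → (5,22,-5)
river: ρ → (-5,18,13)
river: ρ → (13,8,-10)
ρ-cycle length = 8 (tail of 0 descent steps not counted)

8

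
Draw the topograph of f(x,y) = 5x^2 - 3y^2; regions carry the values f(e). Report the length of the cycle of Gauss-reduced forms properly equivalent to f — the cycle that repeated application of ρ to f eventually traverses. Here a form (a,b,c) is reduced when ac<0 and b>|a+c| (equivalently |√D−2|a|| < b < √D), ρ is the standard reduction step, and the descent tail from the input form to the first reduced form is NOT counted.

D = 60, ⌊√D⌋ = 7
descent: ρ → (-3,6,2)  [lands on river]
river: ρ → (2,6,-3)
ρ-cycle length = 2 (tail of 1 descent step not counted)

2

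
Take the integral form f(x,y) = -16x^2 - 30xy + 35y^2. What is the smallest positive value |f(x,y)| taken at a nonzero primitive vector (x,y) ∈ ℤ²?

descent: ρ → (35,30,-16)  [lands on river]
river: ρ → (-16,34,31)
river: ρ → (31,28,-19)
river: ρ → (-19,48,11)
river: ρ → (11,40,-35)
river: ρ → (-35,30,16)
river: ρ → (16,34,-31)
river: ρ → (-31,28,19)
river: ρ → (19,48,-11)
river: ρ → (-11,40,35)
closes: descent 1, river 10
min |a| on river = 11

11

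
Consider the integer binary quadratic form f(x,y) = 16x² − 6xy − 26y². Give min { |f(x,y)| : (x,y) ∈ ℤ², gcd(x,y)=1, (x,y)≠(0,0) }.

descent: ρ → (-26,6,16)
descent: ρ → (16,26,-16)  [lands on river]
river: ρ → (-16,38,4)
river: ρ → (4,34,-34)
river: ρ → (-34,34,4)
river: ρ → (4,38,-16)
river: ρ → (-16,26,16)
river: ρ → (16,38,-4)
river: ρ → (-4,34,34)
river: ρ → (34,34,-4)
river: ρ → (-4,38,16)
closes: descent 2, river 10
min |a| on river = 4

4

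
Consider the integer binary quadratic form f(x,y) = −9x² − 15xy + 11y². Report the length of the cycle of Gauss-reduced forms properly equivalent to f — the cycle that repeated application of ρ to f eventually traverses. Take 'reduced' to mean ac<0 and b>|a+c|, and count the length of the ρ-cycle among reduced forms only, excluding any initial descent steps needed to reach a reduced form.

D = 621, ⌊√D⌋ = 24
descent: ρ → (11,15,-9)  [lands on river]
river: ρ → (-9,21,5)
river: ρ → (5,19,-13)
river: ρ → (-13,7,11)
ρ-cycle length = 4 (tail of 1 descent step not counted)

4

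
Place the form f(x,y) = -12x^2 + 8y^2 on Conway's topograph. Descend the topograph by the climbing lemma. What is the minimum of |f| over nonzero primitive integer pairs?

descent: ρ → (8,16,-4)  [lands on river]
river: ρ → (-4,16,8)
closes: descent 1, river 2
min |a| on river = 4

4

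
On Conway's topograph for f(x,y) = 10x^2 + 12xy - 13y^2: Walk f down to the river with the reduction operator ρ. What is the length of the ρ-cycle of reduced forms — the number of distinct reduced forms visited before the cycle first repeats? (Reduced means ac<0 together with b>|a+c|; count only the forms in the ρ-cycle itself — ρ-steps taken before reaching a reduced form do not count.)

D = 664, ⌊√D⌋ = 25
river: ρ → (-13,14,9)
river: ρ → (9,22,-5)
river: ρ → (-5,18,17)
river: ρ → (17,16,-6)
river: ρ → (-6,20,11)
river: ρ → (11,24,-2)
river: ρ → (-2,24,11)
river: ρ → (11,20,-6)
river: ρ → (-6,16,17)
river: ρ → (17,18,-5)
river: ρ → (-5,22,9)
river: ρ → (9,14,-13)
river: ρ → (-13,12,10)
river: ρ → (10,8,-15)
river: ρ → (-15,22,3)
river: ρ → (3,20,-22)
river: ρ → (-22,24,1)
river: ρ → (1,24,-22)
river: ρ → (-22,20,3)
river: ρ → (3,22,-15)
river: ρ → (-15,8,10)
river: ρ → (10,12,-13)
ρ-cycle length = 22 (tail of 0 descent steps not counted)

22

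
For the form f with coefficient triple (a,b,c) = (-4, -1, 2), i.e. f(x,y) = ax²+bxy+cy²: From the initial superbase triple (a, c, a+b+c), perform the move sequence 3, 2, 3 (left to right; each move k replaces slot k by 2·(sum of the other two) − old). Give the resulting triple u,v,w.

start (-4,2,-3) = (f(1,0),f(0,1),f(1,1))
replace slot 3: 2·((-4)+2) − (-3) = -1 → (-4,2,-1)
replace slot 2: 2·((-4)+(-1)) − 2 = -12 → (-4,-12,-1)
replace slot 3: 2·((-4)+(-12)) − (-1) = -31 → (-4,-12,-31)

-4,-12,-31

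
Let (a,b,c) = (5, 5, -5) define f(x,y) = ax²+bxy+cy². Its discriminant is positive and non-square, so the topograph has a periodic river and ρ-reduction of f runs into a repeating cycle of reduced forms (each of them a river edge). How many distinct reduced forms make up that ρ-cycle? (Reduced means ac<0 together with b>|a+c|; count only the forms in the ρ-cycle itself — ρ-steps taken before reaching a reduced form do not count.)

D = 125, ⌊√D⌋ = 11
river: ρ → (-5,5,5)
river: ρ → (5,5,-5)
ρ-cycle length = 2 (tail of 0 descent steps not counted)

2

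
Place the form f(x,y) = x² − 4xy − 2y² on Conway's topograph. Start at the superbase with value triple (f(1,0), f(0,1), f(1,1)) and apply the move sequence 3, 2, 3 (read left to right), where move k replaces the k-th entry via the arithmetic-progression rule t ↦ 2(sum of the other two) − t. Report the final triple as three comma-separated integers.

start (1,-2,-5) = (f(1,0),f(0,1),f(1,1))
replace slot 3: 2·(1+(-2)) − (-5) = 3 → (1,-2,3)
replace slot 2: 2·(1+3) − (-2) = 10 → (1,10,3)
replace slot 3: 2·(1+10) − 3 = 19 → (1,10,19)

1,10,19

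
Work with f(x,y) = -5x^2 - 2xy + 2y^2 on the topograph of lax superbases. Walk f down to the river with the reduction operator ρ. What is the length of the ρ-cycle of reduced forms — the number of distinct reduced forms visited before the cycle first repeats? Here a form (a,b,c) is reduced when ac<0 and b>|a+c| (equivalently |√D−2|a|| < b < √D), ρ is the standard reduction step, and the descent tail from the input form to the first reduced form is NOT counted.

D = 44, ⌊√D⌋ = 6
descent: ρ → (2,6,-1)  [lands on river]
river: ρ → (-1,6,2)
ρ-cycle length = 2 (tail of 1 descent step not counted)

2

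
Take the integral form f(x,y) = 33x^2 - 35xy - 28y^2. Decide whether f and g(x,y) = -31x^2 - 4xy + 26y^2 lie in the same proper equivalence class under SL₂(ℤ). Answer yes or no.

D₁ = 4921, D₂ = 3240
discriminants differ ⇒ not SL₂(ℤ)-equivalent

no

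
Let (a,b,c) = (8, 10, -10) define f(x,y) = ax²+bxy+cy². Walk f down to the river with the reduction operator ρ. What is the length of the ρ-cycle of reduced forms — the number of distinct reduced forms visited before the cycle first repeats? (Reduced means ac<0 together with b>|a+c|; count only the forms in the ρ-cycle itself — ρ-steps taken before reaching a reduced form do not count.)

D = 420, ⌊√D⌋ = 20
river: ρ → (-10,10,8)
river: ρ → (8,6,-12)
river: ρ → (-12,18,2)
river: ρ → (2,18,-12)
river: ρ → (-12,6,8)
river: ρ → (8,10,-10)
ρ-cycle length = 6 (tail of 0 descent steps not counted)

6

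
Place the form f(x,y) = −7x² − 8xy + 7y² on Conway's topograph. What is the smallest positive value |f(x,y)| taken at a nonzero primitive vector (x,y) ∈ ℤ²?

descent: ρ → (7,8,-7)  [lands on river]
river: ρ → (-7,6,8)
river: ρ → (8,10,-5)
river: ρ → (-5,10,8)
river: ρ → (8,6,-7)
river: ρ → (-7,8,7)
river: ρ → (7,6,-8)
river: ρ → (-8,10,5)
river: ρ → (5,10,-8)
river: ρ → (-8,6,7)
closes: descent 1, river 10
min |a| on river = 5

5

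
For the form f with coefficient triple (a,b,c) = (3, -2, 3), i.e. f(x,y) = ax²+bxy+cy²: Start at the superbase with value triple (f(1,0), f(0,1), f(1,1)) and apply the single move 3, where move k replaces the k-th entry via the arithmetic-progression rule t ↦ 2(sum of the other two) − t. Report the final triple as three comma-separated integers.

start (3,3,4) = (f(1,0),f(0,1),f(1,1))
replace slot 3: 2·(3+3) − 4 = 8 → (3,3,8)

3,3,8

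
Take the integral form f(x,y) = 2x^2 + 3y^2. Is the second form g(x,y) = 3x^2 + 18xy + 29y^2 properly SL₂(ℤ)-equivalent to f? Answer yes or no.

D₁ = -24, D₂ = -24
f: reduced (well bottom): (2,0,3) with a≤c, −a<b≤a
g: translate: b→0 (≡18 mod 6), so (3,18,29)→(3,0,2)
g: flip: (3,0,2)→(2,0,3)
g: reduced (well bottom): (2,0,3) with a≤c, −a<b≤a
reduced forms (2, 0, 3) vs (2, 0, 3) ⇒ equivalent

yes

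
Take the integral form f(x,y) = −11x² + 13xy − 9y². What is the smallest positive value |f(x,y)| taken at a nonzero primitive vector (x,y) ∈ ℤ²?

translate: b→9 (≡-13 mod 22), so (11,-13,9)→(11,9,7)
flip: (11,9,7)→(7,-9,11)
translate: b→5 (≡-9 mod 14), so (7,-9,11)→(7,5,9)
reduced (well bottom): (7,5,9) with a≤c, −a<b≤a
well minimum |f| = |-7| = 7 (negative-definite)

7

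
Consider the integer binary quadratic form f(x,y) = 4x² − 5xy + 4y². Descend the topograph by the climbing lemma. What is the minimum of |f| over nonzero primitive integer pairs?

translate: b→3 (≡-5 mod 8), so (4,-5,4)→(4,3,3)
flip: (4,3,3)→(3,-3,4)
translate: b→3 (≡-3 mod 6), so (3,-3,4)→(3,3,4)
reduced (well bottom): (3,3,4) with a≤c, −a<b≤a
well minimum = a = 3

3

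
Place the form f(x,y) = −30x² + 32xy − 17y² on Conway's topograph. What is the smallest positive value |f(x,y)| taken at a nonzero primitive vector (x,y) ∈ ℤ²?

translate: b→28 (≡-32 mod 60), so (30,-32,17)→(30,28,15)
flip: (30,28,15)→(15,-28,30)
translate: b→2 (≡-28 mod 30), so (15,-28,30)→(15,2,17)
reduced (well bottom): (15,2,17) with a≤c, −a<b≤a
well minimum |f| = |-15| = 15 (negative-definite)

15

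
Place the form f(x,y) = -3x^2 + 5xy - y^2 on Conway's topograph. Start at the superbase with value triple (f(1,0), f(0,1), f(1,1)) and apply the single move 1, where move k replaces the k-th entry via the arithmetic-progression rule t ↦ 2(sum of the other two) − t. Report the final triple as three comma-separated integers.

start (-3,-1,1) = (f(1,0),f(0,1),f(1,1))
replace slot 1: 2·((-1)+1) − (-3) = 3 → (3,-1,1)

3,-1,1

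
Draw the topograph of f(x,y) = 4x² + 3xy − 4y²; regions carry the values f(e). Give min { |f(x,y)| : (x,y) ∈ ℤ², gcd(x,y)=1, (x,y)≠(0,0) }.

river: ρ → (-4,5,3)
river: ρ → (3,7,-2)
river: ρ → (-2,5,6)
river: ρ → (6,7,-1)
river: ρ → (-1,7,6)
river: ρ → (6,5,-2)
river: ρ → (-2,7,3)
river: ρ → (3,5,-4)
river: ρ → (-4,3,4)
river: ρ → (4,5,-3)
river: ρ → (-3,7,2)
river: ρ → (2,5,-6)
river: ρ → (-6,7,1)
river: ρ → (1,7,-6)
river: ρ → (-6,5,2)
river: ρ → (2,7,-3)
river: ρ → (-3,5,4)
river: ρ → (4,3,-4)
closes: descent 0, river 18
min |a| on river = 1

1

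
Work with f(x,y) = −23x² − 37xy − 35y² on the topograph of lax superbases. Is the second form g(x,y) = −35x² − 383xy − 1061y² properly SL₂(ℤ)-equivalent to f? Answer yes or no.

D₁ = -1851, D₂ = -1851
f is negative-definite; reduce −f:
−f: translate: b→-9 (≡37 mod 46), so (23,37,35)→(23,-9,21)
−f: flip: (23,-9,21)→(21,9,23)
−f: reduced (well bottom): (21,9,23) with a≤c, −a<b≤a
flip sign back: reduced form of f is (-21,-9,-23)
g is negative-definite; reduce −g:
−g: translate: b→33 (≡383 mod 70), so (35,383,1061)→(35,33,21)
−g: flip: (35,33,21)→(21,-33,35)
−g: translate: b→9 (≡-33 mod 42), so (21,-33,35)→(21,9,23)
−g: reduced (well bottom): (21,9,23) with a≤c, −a<b≤a
flip sign back: reduced form of g is (-21,-9,-23)
reduced forms (-21, -9, -23) vs (-21, -9, -23) ⇒ equivalent

yes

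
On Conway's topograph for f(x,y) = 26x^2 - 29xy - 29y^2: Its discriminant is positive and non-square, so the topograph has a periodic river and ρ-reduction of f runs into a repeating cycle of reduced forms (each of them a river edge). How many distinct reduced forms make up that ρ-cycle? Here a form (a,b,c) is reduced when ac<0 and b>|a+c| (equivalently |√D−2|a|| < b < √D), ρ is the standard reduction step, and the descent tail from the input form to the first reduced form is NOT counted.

D = 3857, ⌊√D⌋ = 62
descent: ρ → (-29,29,26)  [lands on river]
river: ρ → (26,23,-32)
river: ρ → (-32,41,17)
river: ρ → (17,61,-2)
river: ρ → (-2,59,47)
river: ρ → (47,35,-14)
river: ρ → (-14,49,26)
river: ρ → (26,55,-8)
river: ρ → (-8,57,19)
river: ρ → (19,57,-8)
river: ρ → (-8,55,26)
river: ρ → (26,49,-14)
river: ρ → (-14,35,47)
river: ρ → (47,59,-2)
river: ρ → (-2,61,17)
river: ρ → (17,41,-32)
river: ρ → (-32,23,26)
river: ρ → (26,29,-29)
ρ-cycle length = 18 (tail of 1 descent step not counted)

18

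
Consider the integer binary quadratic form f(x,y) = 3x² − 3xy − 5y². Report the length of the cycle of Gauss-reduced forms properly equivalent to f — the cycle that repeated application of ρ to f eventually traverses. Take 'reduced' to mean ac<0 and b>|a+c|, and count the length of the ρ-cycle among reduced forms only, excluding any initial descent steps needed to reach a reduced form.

D = 69, ⌊√D⌋ = 8
descent: ρ → (-5,3,3)  [lands on river]
river: ρ → (3,3,-5)
river: ρ → (-5,7,1)
river: ρ → (1,7,-5)
ρ-cycle length = 4 (tail of 1 descent step not counted)

4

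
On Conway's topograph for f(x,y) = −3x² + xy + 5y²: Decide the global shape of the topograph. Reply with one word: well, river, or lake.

D = b²−4ac = 1² − 4·(-3)·5 = 61
D > 0 non-square ⇒ indefinite ⇒ periodic river

river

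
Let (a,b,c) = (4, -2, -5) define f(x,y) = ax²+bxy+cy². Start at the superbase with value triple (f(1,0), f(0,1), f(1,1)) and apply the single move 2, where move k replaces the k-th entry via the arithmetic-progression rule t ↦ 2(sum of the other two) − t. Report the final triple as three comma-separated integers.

start (4,-5,-3) = (f(1,0),f(0,1),f(1,1))
replace slot 2: 2·(4+(-3)) − (-5) = 7 → (4,7,-3)

4,7,-3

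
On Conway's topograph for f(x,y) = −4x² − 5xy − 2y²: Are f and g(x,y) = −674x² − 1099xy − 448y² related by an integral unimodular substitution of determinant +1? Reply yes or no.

D₁ = -7, D₂ = -7
f is negative-definite; reduce −f:
−f: translate: b→-3 (≡5 mod 8), so (4,5,2)→(4,-3,1)
−f: flip: (4,-3,1)→(1,3,4)
−f: translate: b→1 (≡3 mod 2), so (1,3,4)→(1,1,2)
−f: reduced (well bottom): (1,1,2) with a≤c, −a<b≤a
flip sign back: reduced form of f is (-1,-1,-2)
g is negative-definite; reduce −g:
−g: translate: b→-249 (≡1099 mod 1348), so (674,1099,448)→(674,-249,23)
−g: flip: (674,-249,23)→(23,249,674)
−g: translate: b→19 (≡249 mod 46), so (23,249,674)→(23,19,4)
−g: flip: (23,19,4)→(4,-19,23)
−g: translate: b→-3 (≡-19 mod 8), so (4,-19,23)→(4,-3,1)
−g: flip: (4,-3,1)→(1,3,4)
−g: translate: b→1 (≡3 mod 2), so (1,3,4)→(1,1,2)
−g: reduced (well bottom): (1,1,2) with a≤c, −a<b≤a
flip sign back: reduced form of g is (-1,-1,-2)
reduced forms (-1, -1, -2) vs (-1, -1, -2) ⇒ equivalent

yes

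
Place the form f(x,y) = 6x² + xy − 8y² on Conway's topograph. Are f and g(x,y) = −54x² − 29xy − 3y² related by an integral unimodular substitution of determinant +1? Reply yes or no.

D₁ = 193, D₂ = 193
river cycle of f (length 30): (6, 13, -1), (-1, 13, 6), (6, 11, -3), (-3, 13, 2), (2, 11, -9), (-9, 7, 4), (4, 9, -7), (-7, 5, 6), (6, 7, -6), (-6, 5, 7), … (20 more)
river cycle of g (length 30): (-3, 11, 6), (6, 13, -1), (-1, 13, 6), (6, 11, -3), (-3, 13, 2), (2, 11, -9), (-9, 7, 4), (4, 9, -7), (-7, 5, 6), (6, 7, -6), … (20 more)
cycles coincide ⇒ equivalent

yes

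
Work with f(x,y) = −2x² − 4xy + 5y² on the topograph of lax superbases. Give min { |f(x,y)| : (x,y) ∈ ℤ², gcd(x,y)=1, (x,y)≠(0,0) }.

descent: ρ → (5,4,-2)  [lands on river]
river: ρ → (-2,4,5)
river: ρ → (5,6,-1)
river: ρ → (-1,6,5)
closes: descent 1, river 4
min |a| on river = 1

1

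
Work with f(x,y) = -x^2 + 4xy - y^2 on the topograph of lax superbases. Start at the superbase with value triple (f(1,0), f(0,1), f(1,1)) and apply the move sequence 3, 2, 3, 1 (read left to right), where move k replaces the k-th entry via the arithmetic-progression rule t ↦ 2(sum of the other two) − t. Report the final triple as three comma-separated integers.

start (-1,-1,2) = (f(1,0),f(0,1),f(1,1))
replace slot 3: 2·((-1)+(-1)) − 2 = -6 → (-1,-1,-6)
replace slot 2: 2·((-1)+(-6)) − (-1) = -13 → (-1,-13,-6)
replace slot 3: 2·((-1)+(-13)) − (-6) = -22 → (-1,-13,-22)
replace slot 1: 2·((-13)+(-22)) − (-1) = -69 → (-69,-13,-22)

-69,-13,-22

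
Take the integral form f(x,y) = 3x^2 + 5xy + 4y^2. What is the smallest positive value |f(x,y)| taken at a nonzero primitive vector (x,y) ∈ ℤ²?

translate: b→-1 (≡5 mod 6), so (3,5,4)→(3,-1,2)
flip: (3,-1,2)→(2,1,3)
reduced (well bottom): (2,1,3) with a≤c, −a<b≤a
well minimum = a = 2

2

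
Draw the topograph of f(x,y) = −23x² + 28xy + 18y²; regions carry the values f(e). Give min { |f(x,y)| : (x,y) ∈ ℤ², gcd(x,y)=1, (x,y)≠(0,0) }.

river: ρ → (18,44,-7)
river: ρ → (-7,40,30)
river: ρ → (30,20,-17)
river: ρ → (-17,48,2)
river: ρ → (2,48,-17)
river: ρ → (-17,20,30)
river: ρ → (30,40,-7)
river: ρ → (-7,44,18)
river: ρ → (18,28,-23)
river: ρ → (-23,18,23)
river: ρ → (23,28,-18)
river: ρ → (-18,44,7)
river: ρ → (7,40,-30)
river: ρ → (-30,20,17)
river: ρ → (17,48,-2)
river: ρ → (-2,48,17)
river: ρ → (17,20,-30)
river: ρ → (-30,40,7)
river: ρ → (7,44,-18)
river: ρ → (-18,28,23)
river: ρ → (23,18,-23)
river: ρ → (-23,28,18)
closes: descent 0, river 22
min |a| on river = 2

2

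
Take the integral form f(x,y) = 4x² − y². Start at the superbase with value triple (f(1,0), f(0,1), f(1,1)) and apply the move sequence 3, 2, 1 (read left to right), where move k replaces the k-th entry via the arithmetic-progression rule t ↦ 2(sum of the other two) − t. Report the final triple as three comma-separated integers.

start (4,-1,3) = (f(1,0),f(0,1),f(1,1))
replace slot 3: 2·(4+(-1)) − 3 = 3 → (4,-1,3)
replace slot 2: 2·(4+3) − (-1) = 15 → (4,15,3)
replace slot 1: 2·(15+3) − 4 = 32 → (32,15,3)

32,15,3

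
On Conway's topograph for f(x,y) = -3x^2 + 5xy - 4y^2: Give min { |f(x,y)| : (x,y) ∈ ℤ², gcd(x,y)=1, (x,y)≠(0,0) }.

translate: b→1 (≡-5 mod 6), so (3,-5,4)→(3,1,2)
flip: (3,1,2)→(2,-1,3)
reduced (well bottom): (2,-1,3) with a≤c, −a<b≤a
well minimum |f| = |-2| = 2 (negative-definite)

2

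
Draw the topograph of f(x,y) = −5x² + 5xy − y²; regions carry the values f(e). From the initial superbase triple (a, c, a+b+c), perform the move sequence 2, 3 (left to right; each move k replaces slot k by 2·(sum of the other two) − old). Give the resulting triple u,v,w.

start (-5,-1,-1) = (f(1,0),f(0,1),f(1,1))
replace slot 2: 2·((-5)+(-1)) − (-1) = -11 → (-5,-11,-1)
replace slot 3: 2·((-5)+(-11)) − (-1) = -31 → (-5,-11,-31)

-5,-11,-31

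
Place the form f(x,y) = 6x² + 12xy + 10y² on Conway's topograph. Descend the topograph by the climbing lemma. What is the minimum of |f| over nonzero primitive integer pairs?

translate: b→0 (≡12 mod 12), so (6,12,10)→(6,0,4)
flip: (6,0,4)→(4,0,6)
reduced (well bottom): (4,0,6) with a≤c, −a<b≤a
well minimum = a = 4

4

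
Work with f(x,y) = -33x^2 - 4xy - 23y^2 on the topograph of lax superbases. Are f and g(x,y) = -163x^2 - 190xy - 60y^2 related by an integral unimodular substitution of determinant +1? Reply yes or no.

D₁ = -3020, D₂ = -3020
f is negative-definite; reduce −f:
−f: flip: (33,4,23)→(23,-4,33)
−f: reduced (well bottom): (23,-4,33) with a≤c, −a<b≤a
flip sign back: reduced form of f is (-23,4,-33)
g is negative-definite; reduce −g:
−g: translate: b→-136 (≡190 mod 326), so (163,190,60)→(163,-136,33)
−g: flip: (163,-136,33)→(33,136,163)
−g: translate: b→4 (≡136 mod 66), so (33,136,163)→(33,4,23)
−g: flip: (33,4,23)→(23,-4,33)
−g: reduced (well bottom): (23,-4,33) with a≤c, −a<b≤a
flip sign back: reduced form of g is (-23,4,-33)
reduced forms (-23, 4, -33) vs (-23, 4, -33) ⇒ equivalent

yes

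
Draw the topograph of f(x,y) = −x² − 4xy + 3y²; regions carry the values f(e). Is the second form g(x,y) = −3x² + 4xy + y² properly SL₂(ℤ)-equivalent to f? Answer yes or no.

D₁ = 28, D₂ = 28
river cycle of f (length 4): (3, 4, -1), (-1, 4, 3), (3, 2, -2), (-2, 2, 3)
river cycle of g (length 4): (1, 4, -3), (-3, 2, 2), (2, 2, -3), (-3, 4, 1)
cycles differ ⇒ inequivalent

no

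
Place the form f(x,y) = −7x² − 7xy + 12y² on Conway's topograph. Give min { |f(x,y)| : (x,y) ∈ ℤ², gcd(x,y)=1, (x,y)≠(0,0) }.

descent: ρ → (12,7,-7)  [lands on river]
river: ρ → (-7,7,12)
river: ρ → (12,17,-2)
river: ρ → (-2,19,3)
river: ρ → (3,17,-8)
river: ρ → (-8,15,5)
river: ρ → (5,15,-8)
river: ρ → (-8,17,3)
river: ρ → (3,19,-2)
river: ρ → (-2,17,12)
closes: descent 1, river 10
min |a| on river = 2

2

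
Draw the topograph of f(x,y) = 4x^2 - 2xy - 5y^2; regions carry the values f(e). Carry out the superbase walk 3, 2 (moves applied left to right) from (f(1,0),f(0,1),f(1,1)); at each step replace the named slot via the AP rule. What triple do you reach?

start (4,-5,-3) = (f(1,0),f(0,1),f(1,1))
replace slot 3: 2·(4+(-5)) − (-3) = 1 → (4,-5,1)
replace slot 2: 2·(4+1) − (-5) = 15 → (4,15,1)

4,15,1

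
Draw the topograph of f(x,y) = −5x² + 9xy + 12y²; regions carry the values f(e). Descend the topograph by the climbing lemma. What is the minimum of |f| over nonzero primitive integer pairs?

river: ρ → (12,15,-2)
river: ρ → (-2,17,4)
river: ρ → (4,15,-6)
river: ρ → (-6,9,10)
river: ρ → (10,11,-5)
river: ρ → (-5,9,12)
closes: descent 0, river 6
min |a| on river = 2

2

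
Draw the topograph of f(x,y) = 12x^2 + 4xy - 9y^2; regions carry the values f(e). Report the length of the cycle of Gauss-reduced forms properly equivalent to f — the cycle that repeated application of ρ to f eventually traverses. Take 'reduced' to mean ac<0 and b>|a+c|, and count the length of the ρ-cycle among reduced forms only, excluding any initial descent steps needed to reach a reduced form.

D = 448, ⌊√D⌋ = 21
river: ρ → (-9,14,7)
river: ρ → (7,14,-9)
river: ρ → (-9,4,12)
river: ρ → (12,20,-1)
river: ρ → (-1,20,12)
river: ρ → (12,4,-9)
ρ-cycle length = 6 (tail of 0 descent steps not counted)

6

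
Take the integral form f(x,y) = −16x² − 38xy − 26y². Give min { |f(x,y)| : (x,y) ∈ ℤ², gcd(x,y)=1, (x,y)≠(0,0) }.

translate: b→6 (≡38 mod 32), so (16,38,26)→(16,6,4)
flip: (16,6,4)→(4,-6,16)
translate: b→2 (≡-6 mod 8), so (4,-6,16)→(4,2,14)
reduced (well bottom): (4,2,14) with a≤c, −a<b≤a
well minimum |f| = |-4| = 4 (negative-definite)

4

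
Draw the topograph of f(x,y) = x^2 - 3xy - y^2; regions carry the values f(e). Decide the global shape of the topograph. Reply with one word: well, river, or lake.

D = b²−4ac = (-3)² − 4·1·(-1) = 13
D > 0 non-square ⇒ indefinite ⇒ periodic river

river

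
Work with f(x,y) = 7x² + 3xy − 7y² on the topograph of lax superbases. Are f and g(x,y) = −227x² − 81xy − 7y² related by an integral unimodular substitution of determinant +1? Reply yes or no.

D₁ = 205, D₂ = 205
river cycle of f (length 4): (-7, 11, 3), (3, 13, -3), (-3, 11, 7), (7, 3, -7)
river cycle of g (length 4): (-7, 11, 3), (3, 13, -3), (-3, 11, 7), (7, 3, -7)
cycles coincide ⇒ equivalent

yes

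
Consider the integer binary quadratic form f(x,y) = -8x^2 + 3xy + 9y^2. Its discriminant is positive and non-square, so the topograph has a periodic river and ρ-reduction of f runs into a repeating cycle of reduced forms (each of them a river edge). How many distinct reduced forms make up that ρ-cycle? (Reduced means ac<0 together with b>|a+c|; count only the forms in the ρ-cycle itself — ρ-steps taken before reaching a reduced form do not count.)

D = 297, ⌊√D⌋ = 17
river: ρ → (9,15,-2)
river: ρ → (-2,17,1)
river: ρ → (1,17,-2)
river: ρ → (-2,15,9)
river: ρ → (9,3,-8)
river: ρ → (-8,13,4)
river: ρ → (4,11,-11)
river: ρ → (-11,11,4)
river: ρ → (4,13,-8)
river: ρ → (-8,3,9)
ρ-cycle length = 10 (tail of 0 descent steps not counted)

10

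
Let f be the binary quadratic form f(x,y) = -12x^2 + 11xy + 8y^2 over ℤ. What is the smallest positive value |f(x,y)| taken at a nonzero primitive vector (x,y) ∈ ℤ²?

river: ρ → (8,21,-2)
river: ρ → (-2,19,18)
river: ρ → (18,17,-3)
river: ρ → (-3,19,12)
river: ρ → (12,5,-10)
river: ρ → (-10,15,7)
river: ρ → (7,13,-12)
river: ρ → (-12,11,8)
closes: descent 0, river 8
min |a| on river = 2

2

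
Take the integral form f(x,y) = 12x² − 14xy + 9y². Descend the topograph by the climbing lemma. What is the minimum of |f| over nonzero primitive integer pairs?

translate: b→10 (≡-14 mod 24), so (12,-14,9)→(12,10,7)
flip: (12,10,7)→(7,-10,12)
translate: b→4 (≡-10 mod 14), so (7,-10,12)→(7,4,9)
reduced (well bottom): (7,4,9) with a≤c, −a<b≤a
well minimum = a = 7

7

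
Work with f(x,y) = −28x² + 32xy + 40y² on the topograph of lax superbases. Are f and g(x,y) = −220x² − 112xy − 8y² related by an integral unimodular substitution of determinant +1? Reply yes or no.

D₁ = 5504, D₂ = 5504
river cycle of f (length 10): (40, 48, -20), (-20, 72, 4), (4, 72, -20), (-20, 48, 40), (40, 32, -28), (-28, 24, 44), (44, 64, -8), (-8, 64, 44), (44, 24, -28), (-28, 32, 40)
river cycle of g (length 10): (-8, 64, 44), (44, 24, -28), (-28, 32, 40), (40, 48, -20), (-20, 72, 4), (4, 72, -20), (-20, 48, 40), (40, 32, -28), (-28, 24, 44), (44, 64, -8)
cycles coincide ⇒ equivalent

yes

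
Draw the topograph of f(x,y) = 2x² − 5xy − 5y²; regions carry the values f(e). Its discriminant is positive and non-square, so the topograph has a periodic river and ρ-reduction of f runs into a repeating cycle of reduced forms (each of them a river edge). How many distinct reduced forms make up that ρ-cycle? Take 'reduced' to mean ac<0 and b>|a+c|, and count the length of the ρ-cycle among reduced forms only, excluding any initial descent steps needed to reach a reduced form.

D = 65, ⌊√D⌋ = 8
descent: ρ → (-5,5,2)  [lands on river]
river: ρ → (2,7,-2)
river: ρ → (-2,5,5)
river: ρ → (5,5,-2)
river: ρ → (-2,7,2)
river: ρ → (2,5,-5)
ρ-cycle length = 6 (tail of 1 descent step not counted)

6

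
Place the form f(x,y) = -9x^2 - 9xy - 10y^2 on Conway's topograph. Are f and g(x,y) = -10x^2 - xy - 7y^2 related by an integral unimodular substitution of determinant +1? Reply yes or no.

D₁ = -279, D₂ = -279
f is negative-definite; reduce −f:
−f: reduced (well bottom): (9,9,10) with a≤c, −a<b≤a
flip sign back: reduced form of f is (-9,-9,-10)
g is negative-definite; reduce −g:
−g: flip: (10,1,7)→(7,-1,10)
−g: reduced (well bottom): (7,-1,10) with a≤c, −a<b≤a
flip sign back: reduced form of g is (-7,1,-10)
reduced forms (-9, -9, -10) vs (-7, 1, -10) ⇒ inequivalent

no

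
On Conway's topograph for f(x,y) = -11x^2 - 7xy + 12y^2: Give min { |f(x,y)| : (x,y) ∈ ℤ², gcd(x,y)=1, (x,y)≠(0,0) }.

descent: ρ → (12,7,-11)  [lands on river]
river: ρ → (-11,15,8)
river: ρ → (8,17,-9)
river: ρ → (-9,19,6)
river: ρ → (6,17,-12)
river: ρ → (-12,7,11)
river: ρ → (11,15,-8)
river: ρ → (-8,17,9)
river: ρ → (9,19,-6)
river: ρ → (-6,17,12)
closes: descent 1, river 10
min |a| on river = 6

6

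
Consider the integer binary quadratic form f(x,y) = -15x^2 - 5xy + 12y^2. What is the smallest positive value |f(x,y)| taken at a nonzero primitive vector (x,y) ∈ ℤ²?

descent: ρ → (12,5,-15)  [lands on river]
river: ρ → (-15,25,2)
river: ρ → (2,27,-2)
river: ρ → (-2,25,15)
river: ρ → (15,5,-12)
river: ρ → (-12,19,8)
river: ρ → (8,13,-18)
river: ρ → (-18,23,3)
river: ρ → (3,25,-10)
river: ρ → (-10,15,13)
river: ρ → (13,11,-12)
river: ρ → (-12,13,12)
river: ρ → (12,11,-13)
river: ρ → (-13,15,10)
river: ρ → (10,25,-3)
river: ρ → (-3,23,18)
river: ρ → (18,13,-8)
river: ρ → (-8,19,12)
closes: descent 1, river 18
min |a| on river = 2

2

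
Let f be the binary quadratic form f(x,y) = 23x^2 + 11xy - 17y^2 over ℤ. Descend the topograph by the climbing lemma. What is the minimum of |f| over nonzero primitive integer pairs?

river: ρ → (-17,23,17)
river: ρ → (17,11,-23)
river: ρ → (-23,35,5)
river: ρ → (5,35,-23)
river: ρ → (-23,11,17)
river: ρ → (17,23,-17)
river: ρ → (-17,11,23)
river: ρ → (23,35,-5)
river: ρ → (-5,35,23)
river: ρ → (23,11,-17)
closes: descent 0, river 10
min |a| on river = 5

5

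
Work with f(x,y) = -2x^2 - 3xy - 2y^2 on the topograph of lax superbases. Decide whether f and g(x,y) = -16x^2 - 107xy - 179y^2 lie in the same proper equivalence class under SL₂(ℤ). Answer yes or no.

D₁ = -7, D₂ = -7
f is negative-definite; reduce −f:
−f: translate: b→-1 (≡3 mod 4), so (2,3,2)→(2,-1,1)
−f: flip: (2,-1,1)→(1,1,2)
−f: reduced (well bottom): (1,1,2) with a≤c, −a<b≤a
flip sign back: reduced form of f is (-1,-1,-2)
g is negative-definite; reduce −g:
−g: translate: b→11 (≡107 mod 32), so (16,107,179)→(16,11,2)
−g: flip: (16,11,2)→(2,-11,16)
−g: translate: b→1 (≡-11 mod 4), so (2,-11,16)→(2,1,1)
−g: flip: (2,1,1)→(1,-1,2)
−g: translate: b→1 (≡-1 mod 2), so (1,-1,2)→(1,1,2)
−g: reduced (well bottom): (1,1,2) with a≤c, −a<b≤a
flip sign back: reduced form of g is (-1,-1,-2)
reduced forms (-1, -1, -2) vs (-1, -1, -2) ⇒ equivalent

yes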